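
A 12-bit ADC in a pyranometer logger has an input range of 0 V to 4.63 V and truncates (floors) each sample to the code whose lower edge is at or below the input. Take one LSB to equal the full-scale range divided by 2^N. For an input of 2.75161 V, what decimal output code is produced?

V_FS = 4.63 V. LSB = 4.63 V / 2^12 ≈ 1.130 mV.
V_in − V_min = 2.75161 − (0) = 2.75161 V.
Divide by LSB: 2.75161 × 4096/4.63 = 2434.2537.
Truncating gives code 2434.

2434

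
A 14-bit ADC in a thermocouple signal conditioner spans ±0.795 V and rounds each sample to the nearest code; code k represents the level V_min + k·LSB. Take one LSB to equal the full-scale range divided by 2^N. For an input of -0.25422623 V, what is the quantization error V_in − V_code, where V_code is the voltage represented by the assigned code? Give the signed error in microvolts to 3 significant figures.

+34.0 µV

Span: 0.795 V − (-0.795 V) = 1.59 V. LSB = 1.59 V / 2^14 ≈ 97.05 µV.
(V_in − V_min)/LSB = (-0.25422623 − (-0.795)) × 16384/1.59 = 5572.3506 → nearest code k = 5572.
V_code = V_min + k × range/2^14 = -0.795 + 5572 × 1.59/16384 = -0.25426025391 V.
e = -0.25422623 − (-0.25426025391) = +34.0 µV.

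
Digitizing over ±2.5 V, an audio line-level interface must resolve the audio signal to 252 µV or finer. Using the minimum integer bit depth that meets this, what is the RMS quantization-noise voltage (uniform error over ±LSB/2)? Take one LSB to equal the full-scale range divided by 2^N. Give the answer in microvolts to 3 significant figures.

44.0 µV

The full-scale span is 2.5 − (-2.5) = 5 V.
Need 2^N ≥ 5 V / 252 µV = 19840 → N_min = 15.
One LSB is 5 V / 32768 = 152.59 µV.
RMS noise = LSB/√12 = 44.0 µV.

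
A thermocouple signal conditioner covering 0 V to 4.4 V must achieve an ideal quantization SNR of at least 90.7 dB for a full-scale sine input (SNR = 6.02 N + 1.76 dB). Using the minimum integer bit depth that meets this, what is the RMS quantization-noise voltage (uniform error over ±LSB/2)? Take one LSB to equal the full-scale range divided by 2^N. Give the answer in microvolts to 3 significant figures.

Full-scale range = 4.4 V.
N ≥ (90.7 − 1.76)/6.02 = 14.774 → N_min = 15.
One LSB is 4.4 V / 32768 = 134.28 µV.
V_rms = LSB/√12 = 38.8 µV.

38.8 µV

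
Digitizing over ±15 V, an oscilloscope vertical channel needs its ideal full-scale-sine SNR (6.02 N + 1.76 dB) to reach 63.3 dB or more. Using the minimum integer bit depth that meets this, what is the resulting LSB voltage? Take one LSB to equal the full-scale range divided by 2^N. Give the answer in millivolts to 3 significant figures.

14.6 mV

Full-scale range = 15 V − (-15 V) = 30 V.
Required N = ⌈(63.3 − 1.76)/6.02⌉ = ⌈10.223⌉ = 11.
LSB = 30 V ÷ 2^11 = 30/2048 V = 14.6 mV.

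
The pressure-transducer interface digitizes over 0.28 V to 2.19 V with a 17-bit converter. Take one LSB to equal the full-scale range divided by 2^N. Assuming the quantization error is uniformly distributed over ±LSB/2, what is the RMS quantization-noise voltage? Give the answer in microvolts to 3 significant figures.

4.21 µV

Full-scale range = 2.19 V − (0.28 V) = 1.91 V.
One LSB is 1.91 V / 131072 = 14.572 µV.
RMS of a uniform error over width LSB is LSB/√12 = 4.21 µV.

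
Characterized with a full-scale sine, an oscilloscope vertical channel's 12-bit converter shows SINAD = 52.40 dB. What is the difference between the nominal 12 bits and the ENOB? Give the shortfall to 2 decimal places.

Effective bits = (52.40 − 1.76)/6.02 = 8.4120.
Lost resolution: 12 − 8.4120 = 3.5880 bits.

3.59 bits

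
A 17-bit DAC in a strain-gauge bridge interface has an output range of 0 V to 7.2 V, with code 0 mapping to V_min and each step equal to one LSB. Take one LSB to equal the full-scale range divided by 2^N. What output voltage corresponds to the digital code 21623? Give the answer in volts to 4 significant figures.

V_FS = 7.2 V. LSB = 7.2 V / 2^17.
V_out = V_min + code × LSB = 0 V + 21623 × 7.2 V / 131072
      = 0 V + 1.18779 V = 1.18779 V.

1.188 V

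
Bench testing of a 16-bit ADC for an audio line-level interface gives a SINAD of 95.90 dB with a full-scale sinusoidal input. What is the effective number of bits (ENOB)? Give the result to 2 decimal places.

ENOB = (SINAD − 1.76) / 6.02 = (95.90 − 1.76) / 6.02 = 94.14 / 6.02 = 15.6379.

15.64 bits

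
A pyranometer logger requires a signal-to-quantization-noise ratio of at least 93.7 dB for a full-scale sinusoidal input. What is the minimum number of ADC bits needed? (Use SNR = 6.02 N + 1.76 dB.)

16 bits

Required N = ⌈(93.7 − 1.76)/6.02⌉ = ⌈15.272⌉ = 16.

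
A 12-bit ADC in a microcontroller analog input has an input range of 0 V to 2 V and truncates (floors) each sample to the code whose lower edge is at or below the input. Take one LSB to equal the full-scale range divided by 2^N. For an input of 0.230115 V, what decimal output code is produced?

Full-scale range = 2 V. LSB = 2 V / 2^12 ≈ 488.3 µV.
code = ⌊(V_in − V_min)/LSB⌋ = ⌊(V_in − V_min) × 2^12 / range⌋
     = ⌊(0.230115 − (0)) × 4096 / 2⌋ = ⌊0.230115 × 4096/2⌋
     = ⌊471.276⌋ = 471.

471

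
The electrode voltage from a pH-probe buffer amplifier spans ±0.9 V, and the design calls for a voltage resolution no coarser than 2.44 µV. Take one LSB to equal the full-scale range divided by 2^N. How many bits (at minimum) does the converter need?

Range = 0.9 − (-0.9) = 1.8 V.
1.8 V / 2.44 µV = 737700. Since 2^19 = 524288 and 2^20 = 1048576, N = 20.

20 bits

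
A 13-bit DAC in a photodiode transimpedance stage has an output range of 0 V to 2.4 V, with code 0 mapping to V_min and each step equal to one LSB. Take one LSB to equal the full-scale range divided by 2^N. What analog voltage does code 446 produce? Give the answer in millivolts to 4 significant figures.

130.7 mV

Span = 2.4 V. LSB = 2.4 V / 2^13.
V_out = 0 + 446 × (2.4/8192) V
      = 0 + 0.130664 = 0.130664 V.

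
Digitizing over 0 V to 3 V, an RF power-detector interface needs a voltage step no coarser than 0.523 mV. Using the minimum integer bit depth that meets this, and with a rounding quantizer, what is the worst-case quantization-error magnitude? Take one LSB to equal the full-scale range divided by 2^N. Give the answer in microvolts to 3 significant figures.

183 µV

Full-scale range = 3 V.
Need 2^N ≥ 3 V / 0.523 mV = 5736 → N_min = 13.
Step size = 3/8192 V = 366.21 µV.
Max error for round-to-nearest is LSB/2 = 183 µV.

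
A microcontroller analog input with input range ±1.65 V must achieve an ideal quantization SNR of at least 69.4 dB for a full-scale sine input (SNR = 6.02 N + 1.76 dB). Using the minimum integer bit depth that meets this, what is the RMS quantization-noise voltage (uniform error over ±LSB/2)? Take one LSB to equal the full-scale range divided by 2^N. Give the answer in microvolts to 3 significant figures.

233 µV

Full-scale range = 1.65 V − (-1.65 V) = 3.3 V.
Required N = ⌈(69.4 − 1.76)/6.02⌉ = ⌈11.236⌉ = 12.
LSB = 3.3 V ÷ 2^12 = 3.3/4096 V = 0.80566 mV.
σ_q = LSB/√12 = 0.80566 mV/3.4641 = 233 µV.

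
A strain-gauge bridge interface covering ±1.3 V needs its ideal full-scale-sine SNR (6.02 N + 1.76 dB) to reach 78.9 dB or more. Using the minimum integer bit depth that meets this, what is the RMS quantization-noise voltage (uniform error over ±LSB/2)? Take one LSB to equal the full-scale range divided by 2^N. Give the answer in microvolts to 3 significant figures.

Span: 1.3 V − (-1.3 V) = 2.6 V.
Required N = ⌈(78.9 − 1.76)/6.02⌉ = ⌈12.814⌉ = 13.
Step size = 2.6/8192 V = 317.38 µV.
V_rms = LSB/√12 = 91.6 µV.

91.6 µV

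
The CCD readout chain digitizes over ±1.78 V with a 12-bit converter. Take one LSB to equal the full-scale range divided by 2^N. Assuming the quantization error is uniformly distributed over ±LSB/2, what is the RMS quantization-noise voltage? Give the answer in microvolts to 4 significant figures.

250.9 µV

Range = 1.78 − (-1.78) = 3.56 V.
One LSB is 3.56 V / 4096 = 0.869141 mV.
V_rms = LSB/√12 = 0.869141 mV / √12 = 250.9 µV.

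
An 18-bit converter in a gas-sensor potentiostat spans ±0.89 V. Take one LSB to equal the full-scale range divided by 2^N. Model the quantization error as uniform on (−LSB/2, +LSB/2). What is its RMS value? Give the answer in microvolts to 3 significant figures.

Range = 0.89 − (-0.89) = 1.78 V.
LSB = 1.78 V / 2^18 = 6.7902 µV.
For a uniform distribution on [−LSB/2, +LSB/2], V_rms = LSB/√12 = 6.7902 µV/3.4641 = 1.96 µV.

1.96 µV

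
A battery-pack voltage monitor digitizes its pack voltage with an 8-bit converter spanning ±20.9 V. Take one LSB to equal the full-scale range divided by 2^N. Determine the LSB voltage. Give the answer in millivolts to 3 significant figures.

Range = 20.9 − (-20.9) = 41.8 V.
Number of codes = 2^8 = 256.
LSB = 41.8 V ÷ 2^8 = 41.8/256 V = 163 mV.

163 mV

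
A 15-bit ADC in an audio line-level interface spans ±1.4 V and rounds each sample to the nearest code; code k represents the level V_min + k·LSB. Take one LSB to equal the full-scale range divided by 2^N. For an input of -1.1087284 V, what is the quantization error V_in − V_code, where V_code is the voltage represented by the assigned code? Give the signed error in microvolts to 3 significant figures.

Full-scale range = 1.4 V − (-1.4 V) = 2.8 V. LSB = 2.8 V / 2^15 ≈ 85.45 µV.
(-1.1087284 − (-1.4)) / LSB = 0.2912716 × 32768/2.8 = 3408.7099. Nearest integer: k = 3409.
Reconstructed level: -1.4 + 3409 × 2.8/32768 V = -1.1087036133 V.
Error = V_in − V_code = -1.1087284 − (-1.1087036133) = −24.8 µV.

−24.8 µV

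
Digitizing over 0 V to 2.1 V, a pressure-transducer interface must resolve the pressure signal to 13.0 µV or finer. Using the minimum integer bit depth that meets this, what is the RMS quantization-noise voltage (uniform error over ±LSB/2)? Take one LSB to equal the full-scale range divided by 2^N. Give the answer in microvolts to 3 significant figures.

Full-scale range = 2.1 V.
Levels needed ≥ 2.1/13.0 µV = 161500. 2^18 = 262144 suffices, so N_min = 18.
LSB = 2.1 V / 2^18 = 8.0109 µV.
V_rms = LSB/√12 = 2.31 µV.

2.31 µV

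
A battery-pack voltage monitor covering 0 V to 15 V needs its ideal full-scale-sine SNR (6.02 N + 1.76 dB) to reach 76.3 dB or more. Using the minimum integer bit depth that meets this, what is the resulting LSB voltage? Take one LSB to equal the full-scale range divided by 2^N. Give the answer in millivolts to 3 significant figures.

Span = 15 V.
N ≥ (76.3 − 1.76)/6.02 = 12.382 → N_min = 13.
LSB = 15 V ÷ 2^13 = 15/8192 V = 1.83 mV.

1.83 mV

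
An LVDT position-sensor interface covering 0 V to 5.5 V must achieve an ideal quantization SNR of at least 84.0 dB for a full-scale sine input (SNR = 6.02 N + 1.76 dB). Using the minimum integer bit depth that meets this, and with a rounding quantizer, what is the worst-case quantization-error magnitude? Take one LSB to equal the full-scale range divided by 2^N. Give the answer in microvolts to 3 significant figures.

V_FS = 5.5 V.
6.02 N + 1.76 ≥ 84.0 gives N ≥ 13.661, so the minimum integer is 14.
Step size = 5.5/16384 V = 335.69 µV.
|e|_max = LSB/2 = 168 µV.

168 µV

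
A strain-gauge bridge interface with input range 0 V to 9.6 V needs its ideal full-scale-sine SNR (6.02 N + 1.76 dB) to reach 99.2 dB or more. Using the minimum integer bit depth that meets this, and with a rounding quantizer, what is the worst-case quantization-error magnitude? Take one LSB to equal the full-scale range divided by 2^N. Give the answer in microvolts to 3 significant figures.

Full-scale range = 9.6 V.
Solving 6.02 N ≥ 99.2 − 1.76: N ≥ 16.186. Round up → N = 17.
One LSB is 9.6 V / 131072 = 73.242 µV.
Max error for round-to-nearest is LSB/2 = 36.6 µV.

36.6 µV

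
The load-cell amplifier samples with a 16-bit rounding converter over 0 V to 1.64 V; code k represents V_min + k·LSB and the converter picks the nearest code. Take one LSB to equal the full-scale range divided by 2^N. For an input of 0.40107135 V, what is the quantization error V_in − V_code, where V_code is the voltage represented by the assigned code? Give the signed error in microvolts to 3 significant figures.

Span = 1.64 V. LSB = 1.64 V / 2^16 ≈ 25.02 µV.
(0.40107135 − (0)) / LSB = 0.40107135 × 65536/1.64 = 16027.2024. Nearest integer: k = 16027.
Reconstructed level: 0 + 16027 × 1.64/65536 V = 0.40106628418 V.
e = 0.40107135 − (0.40106628418) = +5.07 µV.

+5.07 µV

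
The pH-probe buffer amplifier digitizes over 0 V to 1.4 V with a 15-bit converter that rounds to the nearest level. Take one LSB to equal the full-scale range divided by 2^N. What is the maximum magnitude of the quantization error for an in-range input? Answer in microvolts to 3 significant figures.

21.4 µV

Span = 1.4 V.
One LSB is 1.4 V / 32768 = 42.725 µV.
Worst-case error for round-to-nearest is half an LSB: 21.4 µV.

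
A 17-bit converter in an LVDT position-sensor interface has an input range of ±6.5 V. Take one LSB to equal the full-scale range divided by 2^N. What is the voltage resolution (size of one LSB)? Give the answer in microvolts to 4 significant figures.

Full-scale range = 6.5 V − (-6.5 V) = 13 V.
Number of codes = 2^17 = 131072.
One LSB is 13 V / 131072 = 99.18 µV.

99.18 µV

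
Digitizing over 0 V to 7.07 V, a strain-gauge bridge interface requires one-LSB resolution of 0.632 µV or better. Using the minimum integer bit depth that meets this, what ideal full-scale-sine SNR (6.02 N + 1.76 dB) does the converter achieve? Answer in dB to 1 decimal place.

V_FS = 7.07 V.
7.07 V / 0.632 µV = 1.119e7. Since 2^23 = 8388608 and 2^24 = 16777216, N = 24.
6.02(24) + 1.76 = 146.24 dB.

146.2 dB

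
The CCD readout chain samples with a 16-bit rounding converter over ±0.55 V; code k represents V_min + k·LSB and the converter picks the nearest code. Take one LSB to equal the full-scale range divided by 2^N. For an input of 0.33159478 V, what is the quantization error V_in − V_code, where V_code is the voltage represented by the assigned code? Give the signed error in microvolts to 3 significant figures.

−3.12 µV

Span: 0.55 V − (-0.55 V) = 1.1 V. LSB = 1.1 V / 2^16 ≈ 16.78 µV.
(V_in − V_min)/LSB = (0.33159478 − (-0.55)) × 65536/1.1 = 52523.8141 → nearest code k = 52524.
V_code = V_min + k × range/2^16 = -0.55 + 52524 × 1.1/65536 = 0.33159790039 V.
e = 0.33159478 − (0.33159790039) = −3.12 µV.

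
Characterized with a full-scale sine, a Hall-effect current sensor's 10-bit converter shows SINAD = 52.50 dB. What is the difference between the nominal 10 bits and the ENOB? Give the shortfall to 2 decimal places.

Effective bits = (52.50 − 1.76)/6.02 = 8.4286.
Lost resolution: 10 − 8.4286 = 1.5714 bits.

1.57 bits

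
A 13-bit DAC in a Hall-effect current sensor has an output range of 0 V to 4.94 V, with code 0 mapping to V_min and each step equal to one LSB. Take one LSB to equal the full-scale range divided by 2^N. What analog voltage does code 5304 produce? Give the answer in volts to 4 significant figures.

3.198 V

Range is 4.94 V. LSB = 4.94 V / 2^13.
V_out = V_min + code × LSB = 0 V + 5304 × 4.94 V / 8192
      = 0 + 3.19846 = 3.19846 V.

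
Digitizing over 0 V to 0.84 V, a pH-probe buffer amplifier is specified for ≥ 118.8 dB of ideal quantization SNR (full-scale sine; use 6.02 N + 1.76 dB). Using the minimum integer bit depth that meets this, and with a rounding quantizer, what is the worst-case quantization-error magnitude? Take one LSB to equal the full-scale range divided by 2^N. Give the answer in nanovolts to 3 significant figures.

401 nV

V_FS = 0.84 V.
N ≥ (118.8 − 1.76)/6.02 = 19.442 → N_min = 20.
One LSB is 0.84 V / 1048576 = 0.80109 µV.
|e|_max = LSB/2 = 401 nV.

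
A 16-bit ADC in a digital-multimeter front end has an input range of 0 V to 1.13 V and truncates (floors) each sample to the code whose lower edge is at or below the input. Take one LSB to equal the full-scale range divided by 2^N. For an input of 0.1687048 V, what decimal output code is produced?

9784

Full-scale range = 1.13 V. LSB = 1.13 V / 2^16 ≈ 17.24 µV.
code = ⌊(V_in − V_min)/LSB⌋ = ⌊(V_in − V_min) × 2^16 / range⌋
     = ⌊(0.1687048 − (0)) × 65536 / 1.13⌋ = ⌊0.1687048 × 65536/1.13⌋
     = ⌊9784.281⌋ = 9784.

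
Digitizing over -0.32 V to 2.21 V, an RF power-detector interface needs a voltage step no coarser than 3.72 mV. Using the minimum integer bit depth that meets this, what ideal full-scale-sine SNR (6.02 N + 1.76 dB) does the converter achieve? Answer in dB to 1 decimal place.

62.0 dB

Span: 2.21 V − (-0.32 V) = 2.53 V.
Levels needed ≥ 2.53/3.72 mV = 680.1. 2^10 = 1024 suffices, so N_min = 10.
SNR = 6.02 × 10 + 1.76 = 61.96 dB.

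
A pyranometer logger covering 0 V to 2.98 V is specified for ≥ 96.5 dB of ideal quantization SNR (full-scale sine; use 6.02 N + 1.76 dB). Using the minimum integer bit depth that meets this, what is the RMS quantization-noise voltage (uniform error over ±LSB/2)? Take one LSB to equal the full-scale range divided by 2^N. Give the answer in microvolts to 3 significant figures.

Span = 2.98 V.
Required N = ⌈(96.5 − 1.76)/6.02⌉ = ⌈15.738⌉ = 16.
LSB = 2.98 V / 2^16 = 45.471 µV.
σ_q = LSB/√12 = 45.471 µV/3.4641 = 13.1 µV.

13.1 µV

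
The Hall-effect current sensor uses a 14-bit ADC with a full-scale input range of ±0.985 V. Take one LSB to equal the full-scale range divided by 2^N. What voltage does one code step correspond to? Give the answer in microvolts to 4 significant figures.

120.2 µV

The full-scale span is 0.985 − (-0.985) = 1.97 V.
Number of codes = 2^14 = 16384.
LSB = 1.97 V / 2^14 = 120.2 µV.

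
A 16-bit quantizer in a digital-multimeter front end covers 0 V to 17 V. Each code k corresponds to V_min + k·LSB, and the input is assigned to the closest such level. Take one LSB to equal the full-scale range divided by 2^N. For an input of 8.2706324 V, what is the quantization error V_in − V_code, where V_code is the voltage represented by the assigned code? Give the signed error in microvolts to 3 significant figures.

Full-scale range = 17 V. LSB = 17 V / 2^16 ≈ 259.4 µV.
Position in LSBs: (8.2706324 − (0)) × 65536/17 = 31883.7744; rounding gives k = 31884.
V_code = V_min + k × range/2^16 = 0 + 31884 × 17/65536 = 8.2706909180 V.
V_in − V_code = 8.2706324 − (8.2706909180) = −58.5 µV.

−58.5 µV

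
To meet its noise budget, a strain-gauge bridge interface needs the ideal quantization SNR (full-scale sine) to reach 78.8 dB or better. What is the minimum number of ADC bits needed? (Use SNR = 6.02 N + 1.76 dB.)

13 bits

Solving 6.02 N ≥ 78.8 − 1.76: N ≥ 12.797. Round up → N = 13.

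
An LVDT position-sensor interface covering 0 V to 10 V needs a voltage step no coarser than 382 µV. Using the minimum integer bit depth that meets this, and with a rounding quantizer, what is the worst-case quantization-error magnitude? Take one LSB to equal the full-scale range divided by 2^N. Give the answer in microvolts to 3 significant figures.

V_FS = 10 V.
Need 2^N ≥ 10 V / 382 µV = 26180 → N_min = 15.
One LSB is 10 V / 32768 = 305.18 µV.
Max error for round-to-nearest is LSB/2 = 153 µV.

153 µV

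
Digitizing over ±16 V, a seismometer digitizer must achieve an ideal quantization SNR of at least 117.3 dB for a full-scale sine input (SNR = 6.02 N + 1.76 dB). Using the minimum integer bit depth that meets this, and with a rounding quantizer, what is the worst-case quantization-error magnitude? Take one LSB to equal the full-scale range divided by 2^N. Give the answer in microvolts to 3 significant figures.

15.3 µV

Span: 16 V − (-16 V) = 32 V.
Solving 6.02 N ≥ 117.3 − 1.76: N ≥ 19.193. Round up → N = 20.
LSB = 32 V ÷ 2^20 = 32/1048576 V = 30.518 µV.
Max error for round-to-nearest is LSB/2 = 15.3 µV.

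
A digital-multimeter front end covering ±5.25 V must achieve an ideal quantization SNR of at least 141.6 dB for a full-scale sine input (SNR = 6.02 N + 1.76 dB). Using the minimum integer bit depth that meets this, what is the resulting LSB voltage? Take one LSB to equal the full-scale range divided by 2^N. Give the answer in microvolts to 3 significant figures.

0.626 µV

Span: 5.25 V − (-5.25 V) = 10.5 V.
6.02 N + 1.76 ≥ 141.6 gives N ≥ 23.229, so the minimum integer is 24.
LSB = 10.5 V / 2^24 = 0.626 µV.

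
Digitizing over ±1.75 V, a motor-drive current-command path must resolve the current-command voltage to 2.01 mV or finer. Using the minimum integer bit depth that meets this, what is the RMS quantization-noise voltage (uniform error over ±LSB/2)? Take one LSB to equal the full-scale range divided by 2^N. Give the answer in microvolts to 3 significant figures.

493 µV

Range = 1.75 − (-1.75) = 3.5 V.
Need 2^N ≥ 3.5 V / 2.01 mV = 1741 → N_min = 11.
LSB = 3.5 V ÷ 2^11 = 3.5/2048 V = 1.7090 mV.
RMS noise = LSB/√12 = 493 µV.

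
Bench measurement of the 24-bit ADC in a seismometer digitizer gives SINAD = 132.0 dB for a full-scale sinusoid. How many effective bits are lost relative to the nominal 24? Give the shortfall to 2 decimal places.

2.37 bits

ENOB = (SINAD − 1.76)/6.02 = (132.0 − 1.76)/6.02 = 21.6346 bits.
24 − 21.6346 = 2.37 bits below nominal.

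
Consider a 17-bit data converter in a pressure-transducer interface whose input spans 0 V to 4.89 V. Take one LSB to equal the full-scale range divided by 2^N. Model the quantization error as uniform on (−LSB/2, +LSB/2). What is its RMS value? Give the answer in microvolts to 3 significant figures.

10.8 µV

Range is 4.89 V.
One LSB is 4.89 V / 131072 = 37.308 µV.
RMS of a uniform error over width LSB is LSB/√12 = 10.8 µV.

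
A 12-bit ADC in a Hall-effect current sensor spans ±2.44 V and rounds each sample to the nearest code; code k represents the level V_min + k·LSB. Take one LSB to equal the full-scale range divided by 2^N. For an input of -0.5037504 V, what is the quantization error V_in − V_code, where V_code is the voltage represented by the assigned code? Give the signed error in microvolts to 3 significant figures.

+214 µV

Range = 2.44 − (-2.44) = 4.88 V. LSB = 4.88 V / 2^12 ≈ 1.191 mV.
(-0.5037504 − (-2.44)) / LSB = 1.9362496 × 4096/4.88 = 1625.1800. Nearest integer: k = 1625.
Reconstructed level: -2.44 + 1625 × 4.88/4096 V = -0.5039648438 V.
e = -0.5037504 − (-0.5039648438) = +214 µV.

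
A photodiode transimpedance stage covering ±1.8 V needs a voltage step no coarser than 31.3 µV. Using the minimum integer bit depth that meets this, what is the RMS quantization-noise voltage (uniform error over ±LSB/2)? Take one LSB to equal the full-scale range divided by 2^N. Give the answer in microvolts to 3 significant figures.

7.93 µV

The full-scale span is 1.8 − (-1.8) = 3.6 V.
Need 2^N ≥ 3.6 V / 31.3 µV = 115000 → N_min = 17.
LSB = 3.6 V / 2^17 = 27.466 µV.
σ_q = LSB/√12 = 27.466 µV/3.4641 = 7.93 µV.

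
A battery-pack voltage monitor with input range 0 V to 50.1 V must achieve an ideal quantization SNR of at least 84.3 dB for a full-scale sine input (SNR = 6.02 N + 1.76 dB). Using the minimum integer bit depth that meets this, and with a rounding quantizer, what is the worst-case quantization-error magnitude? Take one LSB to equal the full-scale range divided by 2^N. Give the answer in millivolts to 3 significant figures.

Span = 50.1 V.
Solving 6.02 N ≥ 84.3 − 1.76: N ≥ 13.711. Round up → N = 14.
Step size = 50.1/16384 V = 3.0579 mV.
|e|_max = LSB/2 = 1.53 mV.

1.53 mV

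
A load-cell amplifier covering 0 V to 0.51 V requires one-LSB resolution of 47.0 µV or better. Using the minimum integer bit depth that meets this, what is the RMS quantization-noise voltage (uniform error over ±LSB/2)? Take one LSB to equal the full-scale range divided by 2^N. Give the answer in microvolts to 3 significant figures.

8.99 µV

Full-scale range = 0.51 V.
0.51 V / 47.0 µV = 10850. Since 2^13 = 8192 and 2^14 = 16384, N = 14.
Step size = 0.51/16384 V = 31.128 µV.
σ_q = LSB/√12 = 31.128 µV/3.4641 = 8.99 µV.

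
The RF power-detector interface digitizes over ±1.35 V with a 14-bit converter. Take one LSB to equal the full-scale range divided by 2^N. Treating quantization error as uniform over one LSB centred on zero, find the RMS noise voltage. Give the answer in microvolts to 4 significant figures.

47.57 µV

Span: 1.35 V − (-1.35 V) = 2.7 V.
One LSB is 2.7 V / 16384 = 164.795 µV.
σ_q = LSB/√12 = 164.795 µV/3.4641 = 47.57 µV.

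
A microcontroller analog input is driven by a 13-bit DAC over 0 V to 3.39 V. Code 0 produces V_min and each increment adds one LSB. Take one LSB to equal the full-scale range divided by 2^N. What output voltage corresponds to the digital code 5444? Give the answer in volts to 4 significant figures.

2.253 V

Full-scale range = 3.39 V. LSB = 3.39 V / 2^13.
Output = V_min + (5444/8192) × range = 0 + 0.664551 × 3.39 V
      = 0 V + 2.25283 V = 2.25283 V.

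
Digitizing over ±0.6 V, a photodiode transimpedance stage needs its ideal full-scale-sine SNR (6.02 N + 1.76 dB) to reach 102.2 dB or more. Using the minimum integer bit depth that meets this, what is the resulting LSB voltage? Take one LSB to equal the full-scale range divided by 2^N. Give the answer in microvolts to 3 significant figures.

9.16 µV

Span: 0.6 V − (-0.6 V) = 1.2 V.
N ≥ (102.2 − 1.76)/6.02 = 16.684 → N_min = 17.
Step size = 1.2/131072 V = 9.16 µV.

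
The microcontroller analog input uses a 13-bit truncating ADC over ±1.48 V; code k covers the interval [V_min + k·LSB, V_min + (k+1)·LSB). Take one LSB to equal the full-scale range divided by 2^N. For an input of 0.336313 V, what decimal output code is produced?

Span: 1.48 V − (-1.48 V) = 2.96 V. LSB = 2.96 V / 2^13 ≈ 361.3 µV.
(V_in − V_min) × 2^13/range = (0.336313 − (-1.48)) × 8192/2.96 = 5026.769.
Floor → code = 5026.

5026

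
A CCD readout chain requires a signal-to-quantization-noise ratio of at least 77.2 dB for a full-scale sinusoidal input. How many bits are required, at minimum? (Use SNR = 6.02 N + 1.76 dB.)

6.02 N + 1.76 ≥ 77.2 gives N ≥ 12.532, so the minimum integer is 13.

13 bits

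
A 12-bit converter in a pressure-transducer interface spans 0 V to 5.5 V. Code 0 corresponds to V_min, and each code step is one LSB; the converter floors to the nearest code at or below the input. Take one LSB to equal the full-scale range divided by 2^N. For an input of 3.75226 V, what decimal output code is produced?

Range is 5.5 V. LSB = 5.5 V / 2^12 ≈ 1.343 mV.
V_in − V_min = 3.75226 − (0) = 3.75226 V.
Divide by LSB: 3.75226 × 4096/5.5 = 2794.4104.
Truncating gives code 2794.

2794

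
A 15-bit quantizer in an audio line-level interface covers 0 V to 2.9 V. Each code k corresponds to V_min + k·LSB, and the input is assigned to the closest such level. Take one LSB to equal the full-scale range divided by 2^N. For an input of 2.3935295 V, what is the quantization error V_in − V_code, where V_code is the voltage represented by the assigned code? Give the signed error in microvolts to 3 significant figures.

V_FS = 2.9 V. LSB = 2.9 V / 2^15 ≈ 88.50 µV.
(V_in − V_min)/LSB = (2.3935295 − (0)) × 32768/2.9 = 27045.2326 → nearest code k = 27045.
Reconstructed level: 0 + 27045 × 2.9/32768 V = 2.3935089111 V.
V_in − V_code = 2.3935295 − (2.3935089111) = +20.6 µV.

+20.6 µV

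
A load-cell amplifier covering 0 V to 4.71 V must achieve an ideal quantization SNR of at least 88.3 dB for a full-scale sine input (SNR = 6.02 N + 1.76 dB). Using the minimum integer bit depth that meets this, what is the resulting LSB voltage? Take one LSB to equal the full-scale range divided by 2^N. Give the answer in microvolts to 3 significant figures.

144 µV

Range is 4.71 V.
Solving 6.02 N ≥ 88.3 − 1.76: N ≥ 14.375. Round up → N = 15.
LSB = 4.71 V / 2^15 = 144 µV.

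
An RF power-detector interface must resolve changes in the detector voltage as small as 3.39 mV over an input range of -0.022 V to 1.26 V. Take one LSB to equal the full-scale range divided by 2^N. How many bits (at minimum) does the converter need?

Span: 1.26 V − (-0.022 V) = 1.282 V.
Levels needed ≥ 1.282/3.39 mV = 378.2. 2^9 = 512 suffices, so N_min = 9.

9 bits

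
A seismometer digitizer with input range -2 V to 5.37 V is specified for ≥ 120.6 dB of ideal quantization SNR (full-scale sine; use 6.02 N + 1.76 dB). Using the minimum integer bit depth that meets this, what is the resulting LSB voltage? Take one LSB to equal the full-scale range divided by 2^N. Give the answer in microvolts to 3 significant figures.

Range = 5.37 − (-2) = 7.37 V.
Solving 6.02 N ≥ 120.6 − 1.76: N ≥ 19.741. Round up → N = 20.
Step size = 7.37/1048576 V = 7.03 µV.

7.03 µV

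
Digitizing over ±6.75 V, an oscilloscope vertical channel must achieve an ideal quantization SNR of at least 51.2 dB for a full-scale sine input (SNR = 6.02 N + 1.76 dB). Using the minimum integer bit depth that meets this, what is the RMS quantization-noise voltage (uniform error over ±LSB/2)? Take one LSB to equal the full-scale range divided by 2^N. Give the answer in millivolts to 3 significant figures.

Range = 6.75 − (-6.75) = 13.5 V.
Solving 6.02 N ≥ 51.2 − 1.76: N ≥ 8.213. Round up → N = 9.
LSB = 13.5 V ÷ 2^9 = 13.5/512 V = 26.367 mV.
σ_q = LSB/√12 = 26.367 mV/3.4641 = 7.61 mV.

7.61 mV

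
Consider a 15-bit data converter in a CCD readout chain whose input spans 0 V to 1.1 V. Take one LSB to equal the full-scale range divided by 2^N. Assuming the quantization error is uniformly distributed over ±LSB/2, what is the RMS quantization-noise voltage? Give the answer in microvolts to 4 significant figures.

9.691 µV

V_FS = 1.1 V.
LSB = 1.1 V ÷ 2^15 = 1.1/32768 V = 33.5693 µV.
For a uniform distribution on [−LSB/2, +LSB/2], V_rms = LSB/√12 = 33.5693 µV/3.4641 = 9.691 µV.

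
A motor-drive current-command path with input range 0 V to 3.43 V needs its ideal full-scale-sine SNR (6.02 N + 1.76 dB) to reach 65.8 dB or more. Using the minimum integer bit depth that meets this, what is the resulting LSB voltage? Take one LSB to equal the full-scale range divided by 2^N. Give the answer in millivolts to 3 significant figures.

Span = 3.43 V.
N ≥ (65.8 − 1.76)/6.02 = 10.638 → N_min = 11.
Step size = 3.43/2048 V = 1.67 mV.

1.67 mV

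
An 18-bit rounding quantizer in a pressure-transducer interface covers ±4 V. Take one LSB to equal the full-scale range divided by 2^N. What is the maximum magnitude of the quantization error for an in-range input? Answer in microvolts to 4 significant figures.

Range = 4 − (-4) = 8 V.
LSB = 8 V ÷ 2^18 = 8/262144 V = 30.5176 µV.
A rounding quantizer has |error| ≤ LSB/2 = 15.26 µV.

15.26 µV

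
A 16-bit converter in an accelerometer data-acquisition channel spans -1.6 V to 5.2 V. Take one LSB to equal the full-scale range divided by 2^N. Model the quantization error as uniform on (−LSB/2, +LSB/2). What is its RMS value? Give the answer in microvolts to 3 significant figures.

Span: 5.2 V − (-1.6 V) = 6.8 V.
LSB = 6.8 V ÷ 2^16 = 6.8/65536 V = 103.76 µV.
σ_q = LSB/√12 = 103.76 µV/3.4641 = 30.0 µV.

30.0 µV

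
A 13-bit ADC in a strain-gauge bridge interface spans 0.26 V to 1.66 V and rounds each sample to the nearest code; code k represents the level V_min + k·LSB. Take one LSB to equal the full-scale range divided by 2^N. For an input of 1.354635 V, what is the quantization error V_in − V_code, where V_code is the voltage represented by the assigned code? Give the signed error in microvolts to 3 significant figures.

The full-scale span is 1.66 − (0.26) = 1.4 V. LSB = 1.4 V / 2^13 ≈ 170.9 µV.
Position in LSBs: (1.354635 − (0.26)) × 8192/1.4 = 6405.1785; rounding gives k = 6405.
V_code = V_min + k × range/2^13 = 0.26 + 6405 × 1.4/8192 = 1.354604492 V.
Error = V_in − V_code = 1.354635 − (1.354604492) = +30.5 µV.

+30.5 µV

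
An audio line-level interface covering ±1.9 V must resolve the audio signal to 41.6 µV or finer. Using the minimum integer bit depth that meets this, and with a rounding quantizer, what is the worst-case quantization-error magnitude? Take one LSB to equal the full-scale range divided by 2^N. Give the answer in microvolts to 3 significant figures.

Range = 1.9 − (-1.9) = 3.8 V.
3.8 V / 41.6 µV = 91350. Since 2^16 = 65536 and 2^17 = 131072, N = 17.
LSB = 3.8 V ÷ 2^17 = 3.8/131072 V = 28.992 µV.
Half an LSB is 14.5 µV.

14.5 µV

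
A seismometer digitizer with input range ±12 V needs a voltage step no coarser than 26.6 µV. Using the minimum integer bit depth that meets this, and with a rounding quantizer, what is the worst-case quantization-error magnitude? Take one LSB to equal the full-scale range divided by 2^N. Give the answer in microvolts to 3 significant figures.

11.4 µV

The full-scale span is 12 − (-12) = 24 V.
Levels needed ≥ 24/26.6 µV = 902300. 2^20 = 1048576 suffices, so N_min = 20.
LSB = 24 V ÷ 2^20 = 24/1048576 V = 22.888 µV.
Max error for round-to-nearest is LSB/2 = 11.4 µV.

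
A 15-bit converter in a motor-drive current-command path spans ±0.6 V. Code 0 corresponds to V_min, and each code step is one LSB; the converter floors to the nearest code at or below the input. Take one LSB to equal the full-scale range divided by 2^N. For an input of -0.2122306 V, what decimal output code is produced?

Full-scale range = 0.6 V − (-0.6 V) = 1.2 V. LSB = 1.2 V / 2^15 ≈ 36.62 µV.
V_in − V_min = -0.2122306 − (-0.6) = 0.3877694 V.
Divide by LSB: 0.3877694 × 32768/1.2 = 10588.6897.
Truncating gives code 10588.

10588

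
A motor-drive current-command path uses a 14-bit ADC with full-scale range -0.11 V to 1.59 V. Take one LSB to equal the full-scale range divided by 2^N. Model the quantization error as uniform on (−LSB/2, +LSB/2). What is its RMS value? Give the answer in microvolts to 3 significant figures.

30.0 µV

Range = 1.59 − (-0.11) = 1.7 V.
LSB = 1.7 V ÷ 2^14 = 1.7/16384 V = 103.76 µV.
V_rms = LSB/√12 = 103.76 µV / √12 = 30.0 µV.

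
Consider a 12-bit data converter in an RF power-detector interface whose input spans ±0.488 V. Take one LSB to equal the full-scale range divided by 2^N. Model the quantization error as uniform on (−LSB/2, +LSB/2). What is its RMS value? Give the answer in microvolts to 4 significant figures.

Full-scale range = 0.488 V − (-0.488 V) = 0.976 V.
One LSB is 0.976 V / 4096 = 238.281 µV.
For a uniform distribution on [−LSB/2, +LSB/2], V_rms = LSB/√12 = 238.281 µV/3.4641 = 68.79 µV.

68.79 µV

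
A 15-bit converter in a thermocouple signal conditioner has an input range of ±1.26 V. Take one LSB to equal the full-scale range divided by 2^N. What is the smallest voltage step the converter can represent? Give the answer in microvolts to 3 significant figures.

76.9 µV

Full-scale range = 1.26 V − (-1.26 V) = 2.52 V.
There are 2^15 = 32768 steps.
Step size = 2.52/32768 V = 76.9 µV.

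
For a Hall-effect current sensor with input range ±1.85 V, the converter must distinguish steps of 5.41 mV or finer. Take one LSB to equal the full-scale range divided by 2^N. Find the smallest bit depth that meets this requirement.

Span: 1.85 V − (-1.85 V) = 3.7 V.
3.7 V / 5.41 mV = 683.9. Since 2^9 = 512 and 2^10 = 1024, N = 10.

10 bits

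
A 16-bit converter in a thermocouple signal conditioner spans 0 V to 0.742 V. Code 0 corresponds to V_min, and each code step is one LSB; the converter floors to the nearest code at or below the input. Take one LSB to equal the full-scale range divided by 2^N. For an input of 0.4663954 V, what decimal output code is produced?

Full-scale range = 0.742 V. LSB = 0.742 V / 2^16 ≈ 11.32 µV.
code = ⌊(V_in − V_min)/LSB⌋ = ⌊(V_in − V_min) × 2^16 / range⌋
     = ⌊(0.4663954 − (0)) × 65536 / 0.742⌋ = ⌊0.4663954 × 65536/0.742⌋
     = ⌊41193.651⌋ = 41193.

41193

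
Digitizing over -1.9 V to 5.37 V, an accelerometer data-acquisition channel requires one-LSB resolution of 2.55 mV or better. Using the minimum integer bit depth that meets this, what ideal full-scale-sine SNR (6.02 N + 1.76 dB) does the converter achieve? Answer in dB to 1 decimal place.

74.0 dB

Full-scale range = 5.37 V − (-1.9 V) = 7.27 V.
7.27 V / 2.55 mV = 2851. Since 2^11 = 2048 and 2^12 = 4096, N = 12.
Ideal SNR at N = 12: 6.02·12 + 1.76 = 74.0 dB.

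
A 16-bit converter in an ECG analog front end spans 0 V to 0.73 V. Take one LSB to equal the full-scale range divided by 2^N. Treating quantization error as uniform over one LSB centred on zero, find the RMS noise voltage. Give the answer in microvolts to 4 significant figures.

3.216 µV

Range is 0.73 V.
Step size = 0.73/65536 V = 11.1389 µV.
RMS of a uniform error over width LSB is LSB/√12 = 3.216 µV.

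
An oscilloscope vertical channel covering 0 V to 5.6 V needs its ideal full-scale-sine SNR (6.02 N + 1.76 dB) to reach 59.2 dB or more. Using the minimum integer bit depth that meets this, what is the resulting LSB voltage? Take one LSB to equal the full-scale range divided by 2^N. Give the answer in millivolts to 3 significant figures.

5.47 mV

Span = 5.6 V.
Required N = ⌈(59.2 − 1.76)/6.02⌉ = ⌈9.542⌉ = 10.
One LSB is 5.6 V / 1024 = 5.47 mV.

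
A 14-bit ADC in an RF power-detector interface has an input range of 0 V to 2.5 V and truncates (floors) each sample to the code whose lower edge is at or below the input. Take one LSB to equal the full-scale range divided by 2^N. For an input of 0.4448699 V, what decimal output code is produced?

2915

Full-scale range = 2.5 V. LSB = 2.5 V / 2^14 ≈ 152.6 µV.
(V_in − V_min) × 2^14/range = (0.4448699 − (0)) × 16384/2.5 = 2915.499.
Floor → code = 2915.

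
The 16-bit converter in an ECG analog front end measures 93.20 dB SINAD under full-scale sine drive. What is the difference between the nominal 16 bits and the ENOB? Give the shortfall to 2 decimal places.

N_eff = (93.20 − 1.76)/6.02 = 15.1894 bits.
16 − 15.1894 = 0.81 bits below nominal.

0.81 bits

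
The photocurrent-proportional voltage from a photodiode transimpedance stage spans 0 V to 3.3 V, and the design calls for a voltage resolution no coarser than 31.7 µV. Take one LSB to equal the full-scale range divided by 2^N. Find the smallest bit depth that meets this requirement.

17 bits

Span = 3.3 V.
Need 2^N ≥ 3.3 V / 31.7 µV = 104100 → N_min = 17.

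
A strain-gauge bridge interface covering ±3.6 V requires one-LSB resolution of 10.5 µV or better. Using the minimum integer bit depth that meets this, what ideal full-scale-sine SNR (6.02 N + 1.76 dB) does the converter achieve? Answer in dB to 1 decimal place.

Range = 3.6 − (-3.6) = 7.2 V.
Required number of levels: 7.2/10.5 µV = 685710; smallest N with 2^N ≥ that is 20.
SNR = 6.02 × 20 + 1.76 = 122.16 dB.

122.2 dB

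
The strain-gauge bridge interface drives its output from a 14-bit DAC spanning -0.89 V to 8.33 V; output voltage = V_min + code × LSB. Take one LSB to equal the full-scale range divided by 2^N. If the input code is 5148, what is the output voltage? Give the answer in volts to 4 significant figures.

Span: 8.33 V − (-0.89 V) = 9.22 V. LSB = 9.22 V / 2^14.
V_out = V_min + code × LSB = -0.89 V + 5148 × 9.22 V / 16384
      = -0.89 + 2.89701 = 2.00701 V.

2.007 V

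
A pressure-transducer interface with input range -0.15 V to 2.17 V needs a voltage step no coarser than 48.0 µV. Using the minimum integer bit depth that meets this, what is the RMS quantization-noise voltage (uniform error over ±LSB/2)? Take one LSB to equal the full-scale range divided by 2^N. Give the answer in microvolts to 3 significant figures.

10.2 µV

Range = 2.17 − (-0.15) = 2.32 V.
Need 2^N ≥ 2.32 V / 48.0 µV = 48330 → N_min = 16.
One LSB is 2.32 V / 65536 = 35.400 µV.
V_rms = LSB/√12 = 10.2 µV.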